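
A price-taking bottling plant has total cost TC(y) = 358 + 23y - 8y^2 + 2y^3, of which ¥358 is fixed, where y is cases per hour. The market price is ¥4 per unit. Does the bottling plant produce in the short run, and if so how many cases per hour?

Shut down

Strip out fixed cost: VC = 23y - 8y^2 + 2y^3. Then AVC = 23 - 8y + 2y^2 and MC = 23 - 16y + 6y^2.
The AVC parabola has its vertex at y = 8/4 = 2, where AVC = 23 - 8·2 + 2·2^2 = ¥15.
P = ¥4 lies below min AVC = ¥15; no output level covers variable cost.
Shutting down limits the loss to fixed cost, ¥358.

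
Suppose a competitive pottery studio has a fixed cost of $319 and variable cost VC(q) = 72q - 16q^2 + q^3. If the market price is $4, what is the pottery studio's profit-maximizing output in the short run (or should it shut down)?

From TC, MC = TC'(q) = 72 - 32q + 3q^2 and AVC = VC/q = 72 - 16q + q^2.
The AVC parabola has its vertex at q = 16/2 = 8, where AVC = 72 - 16·8 + 8^2 = $8.
Since P = $4 < min AVC = $8, price fails to cover variable cost at any output.
Shutting down limits the loss to fixed cost, $319.

Shut down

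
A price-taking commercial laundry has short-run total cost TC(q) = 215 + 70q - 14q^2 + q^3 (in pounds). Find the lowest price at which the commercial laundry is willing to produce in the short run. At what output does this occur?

Short-run supply begins at min AVC. From VC = 70q - 14q^2 + q^3, AVC = 70 - 14q + q^2.
At the minimum of AVC, MC = AVC. MC = 70 - 28q + 3q^2; setting MC = AVC gives 2q^2 - 14q = 0, so q = 7. min AVC = 21.
The firm shuts down for any P below £21.

£21 per unit, at q = 7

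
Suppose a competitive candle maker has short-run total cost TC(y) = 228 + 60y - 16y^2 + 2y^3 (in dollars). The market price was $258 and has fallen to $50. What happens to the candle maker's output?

Output falls from 9 to 5

AVC = 60 - 16y + 2y^2, minimized at y = 4 where min AVC = $28. MC = 60 - 32y + 6y^2.
With P = $258 above the shutdown price, P = MC gives y = 9.
At P = $50 ≥ min AVC, set P = MC: y = 5. The firm stays open but cuts output.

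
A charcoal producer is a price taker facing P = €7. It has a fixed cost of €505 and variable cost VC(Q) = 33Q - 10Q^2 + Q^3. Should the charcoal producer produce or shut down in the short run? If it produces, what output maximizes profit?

Shut down

Strip out fixed cost: VC = 33Q - 10Q^2 + Q^3. Then AVC = 33 - 10Q + Q^2 and MC = 33 - 20Q + 3Q^2.
AVC is minimized where dAVC/dQ = -10 + 2Q = 0, at Q = 5; min AVC = 33 - 10·5 + 5^2 = €8.
P = €7 lies below min AVC = €8; no output level covers variable cost.
Best response: produce nothing and absorb the €505 fixed cost.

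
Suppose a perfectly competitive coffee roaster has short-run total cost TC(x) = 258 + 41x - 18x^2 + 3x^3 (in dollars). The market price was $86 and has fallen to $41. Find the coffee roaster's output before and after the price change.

MC = 41 - 36x + 9x^2; the shutdown threshold is min AVC = $14 (at x = 3).
At P = $86 ≥ min AVC, set P = MC on the rising branch: x = 5.
At P = $41 ≥ min AVC, set P = MC: x = 4. The firm stays open but cuts output.

Output falls from 5 to 4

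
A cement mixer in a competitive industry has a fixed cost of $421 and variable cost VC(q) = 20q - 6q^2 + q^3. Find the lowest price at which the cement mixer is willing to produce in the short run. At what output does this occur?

$11 per unit, at q = 3

The firm shuts down when price falls below the minimum of average variable cost. AVC = VC/q = 20 - 6q + q^2.
At the minimum of AVC, MC = AVC. MC = 20 - 12q + 3q^2; setting MC = AVC gives 2q^2 - 6q = 0, so q = 3. min AVC = 11.
The firm shuts down for any P below $11.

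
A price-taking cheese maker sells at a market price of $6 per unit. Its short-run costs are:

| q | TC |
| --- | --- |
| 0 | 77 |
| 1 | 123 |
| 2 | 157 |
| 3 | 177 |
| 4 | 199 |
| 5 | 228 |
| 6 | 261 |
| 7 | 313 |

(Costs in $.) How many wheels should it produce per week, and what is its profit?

Profit at each row (π = 6q − TC): q=0: -77; q=1: -117; q=2: -145; q=3: -159; q=4: -175; q=5: -198; q=6: -225; q=7: -271.
Profit is highest at q = 0. Equivalently, the lowest AVC in the table is 151/5 ≈ $30.20 at q = 5, and P = $6 falls below it — price never covers variable cost, so the firm shuts down and loses only its fixed cost.

q = 0 (shut down); profit = -$77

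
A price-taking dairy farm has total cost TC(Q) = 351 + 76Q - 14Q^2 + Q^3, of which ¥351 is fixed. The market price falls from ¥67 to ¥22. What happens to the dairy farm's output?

Output falls from 9 to 0 (the firm shuts down)

MC = 76 - 28Q + 3Q^2; the shutdown threshold is min AVC = ¥27 (at Q = 7).
With P = ¥67 above the shutdown price, P = MC gives Q = 9.
At P = ¥22 < min AVC = ¥27, price no longer covers variable cost at any output, so the firm shuts down: Q = 0.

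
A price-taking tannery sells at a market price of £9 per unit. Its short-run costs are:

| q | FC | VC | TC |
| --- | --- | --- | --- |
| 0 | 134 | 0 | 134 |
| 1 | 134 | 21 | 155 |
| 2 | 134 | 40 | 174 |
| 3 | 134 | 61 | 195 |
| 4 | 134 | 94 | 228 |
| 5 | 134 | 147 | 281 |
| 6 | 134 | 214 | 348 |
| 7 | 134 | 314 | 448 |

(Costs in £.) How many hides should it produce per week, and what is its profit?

q = 0 (shut down); profit = -£134

Profit at each row (π = 9q − TC): q=0: -134; q=1: -146; q=2: -156; q=3: -168; q=4: -192; q=5: -236; q=6: -294; q=7: -385.
Profit is highest at q = 0. Equivalently, the lowest AVC in the table is 40/2 ≈ £20 at q = 2, and P = £9 falls below it — price never covers variable cost, so the firm shuts down and loses only its fixed cost.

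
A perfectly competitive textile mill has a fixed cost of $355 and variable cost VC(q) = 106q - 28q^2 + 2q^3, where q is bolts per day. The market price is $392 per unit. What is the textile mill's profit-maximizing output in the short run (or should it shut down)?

Strip out fixed cost: VC = 106q - 28q^2 + 2q^3. Then AVC = 106 - 28q + 2q^2 and MC = 106 - 56q + 6q^2.
AVC is minimized where dAVC/dq = -28 + 4q = 0, at q = 7; min AVC = 106 - 28·7 + 2·7^2 = $8.
Since P = $392 ≥ min AVC = $8, price covers variable cost and the firm should produce.
Set P = MC: 392 = 106 - 56q + 6q^2 → -286 - 56q + 6q^2 = 0. The roots are q = -11/3 and q = 13; the profit-maximizing output is on the rising part of MC, so q* = 13.
Check: AVC at q = 13 is $80 ≤ P, so revenue covers variable cost.
Profit = P·q − TC = 392·13 − 1395 = $3701.

Produce at q = 13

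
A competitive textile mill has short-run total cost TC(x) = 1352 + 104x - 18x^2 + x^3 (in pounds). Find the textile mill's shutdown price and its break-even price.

Shutdown price = min AVC. AVC = 104 - 18x + x^2, with vertex at x = 9 and minimum £23.
ATC = 1352/x + 104 - 18x + x^2. Setting dATC/dx = −1352/x^2 − 18 + 2x = 0 gives x = 13 (since 2·13^3 − 18·13^2 = 1352).
min ATC = 1352/13 + 104 − 18·13 + 13^2 = £143. That is the break-even price.
Between these two prices the firm operates at a loss; above £143 it earns a profit.

Shutdown price = £23; break-even price = £143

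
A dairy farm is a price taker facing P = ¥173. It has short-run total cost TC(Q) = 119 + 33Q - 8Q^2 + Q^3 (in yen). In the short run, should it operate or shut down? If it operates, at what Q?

Strip out fixed cost: VC = 33Q - 8Q^2 + Q^3. Then AVC = 33 - 8Q + Q^2 and MC = 33 - 16Q + 3Q^2.
AVC hits its minimum where MC = AVC, at Q = 4, giving min AVC = 33 - 8·4 + 4^2 = ¥17.
Because ¥173 ≥ ¥17, revenue can cover variable cost; the firm operates.
Solving P = MC: -140 - 16Q + 3Q^2 = 0 ⇒ Q = -14/3 or 10. On the upward-sloping branch, Q* = 10.
Check: AVC at Q = 10 is ¥53 ≤ P, so revenue covers variable cost.
Profit = P·Q − TC = 173·10 − 649 = ¥1081.

Produce at Q = 10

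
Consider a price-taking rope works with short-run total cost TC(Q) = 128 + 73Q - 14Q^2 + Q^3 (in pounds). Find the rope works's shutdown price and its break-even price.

Shutdown price = min AVC. AVC = 73 - 14Q + Q^2, with vertex at Q = 7 and minimum £24.
ATC = 128/Q + 73 - 14Q + Q^2. Setting dATC/dQ = −128/Q^2 − 14 + 2Q = 0 gives Q = 8 (since 2·8^3 − 14·8^2 = 128).
min ATC = 128/8 + 73 − 14·8 + 8^2 = £41. That is the break-even price.
Between these two prices the firm operates at a loss; above £41 it earns a profit.

Shutdown price = £24; break-even price = £41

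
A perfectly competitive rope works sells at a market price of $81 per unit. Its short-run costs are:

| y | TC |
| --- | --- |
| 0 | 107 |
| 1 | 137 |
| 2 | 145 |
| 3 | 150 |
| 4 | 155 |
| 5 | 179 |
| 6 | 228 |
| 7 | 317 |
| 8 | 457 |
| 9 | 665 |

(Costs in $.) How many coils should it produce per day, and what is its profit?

Tabulate TR − TC: y=0: -107; y=1: -56; y=2: 17; y=3: 93; y=4: 169; y=5: 226; y=6: 258; y=7: 250; y=8: 191; y=9: 64.
Profit is maximized at y = 6. AVC there is 121/6 = $20.17 ≤ P, so producing beats shutting down (which would give -$107).

y = 6; profit = $258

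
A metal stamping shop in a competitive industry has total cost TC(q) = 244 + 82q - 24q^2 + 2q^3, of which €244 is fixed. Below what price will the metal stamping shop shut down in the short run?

€10 per unit

The firm shuts down when price falls below the minimum of average variable cost. AVC = VC/q = 82 - 24q + 2q^2.
dAVC/dq = -24 + 4q = 0 gives q = 6. min AVC = 82 - 24·6 + 2·6^2 = 10.
The firm shuts down for any P below €10.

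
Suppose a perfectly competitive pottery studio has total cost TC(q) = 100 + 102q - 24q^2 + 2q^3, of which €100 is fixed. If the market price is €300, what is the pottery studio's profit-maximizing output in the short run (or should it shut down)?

Strip out fixed cost: VC = 102q - 24q^2 + 2q^3. Then AVC = 102 - 24q + 2q^2 and MC = 102 - 48q + 6q^2.
The AVC parabola has its vertex at q = 24/4 = 6, where AVC = 102 - 24·6 + 2·6^2 = €30.
Since P = €300 ≥ min AVC = €30, price covers variable cost and the firm should produce.
P = MC gives -198 - 48q + 6q^2 = 0, with roots -3 and 11. Take the larger (rising MC): q* = 11.
Check: AVC at q = 11 is €80 ≤ P, so revenue covers variable cost.
Profit = P·q − TC = 300·11 − 980 = €2320.

Produce at q = 11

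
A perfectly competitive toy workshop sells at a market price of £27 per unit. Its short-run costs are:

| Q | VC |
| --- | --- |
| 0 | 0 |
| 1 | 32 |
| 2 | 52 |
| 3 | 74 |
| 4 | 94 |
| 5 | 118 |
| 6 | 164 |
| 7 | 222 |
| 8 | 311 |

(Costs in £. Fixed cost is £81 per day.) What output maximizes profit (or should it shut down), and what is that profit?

Q = 5; profit = -£64

Compute π = P·Q − TC at each output: Q=0: -81; Q=1: -86; Q=2: -79; Q=3: -74; Q=4: -67; Q=5: -64; Q=6: -83; Q=7: -114; Q=8: -176.
Profit is maximized at Q = 5. AVC there is 118/5 = £23.60 ≤ P, so producing beats shutting down (which would give -£81).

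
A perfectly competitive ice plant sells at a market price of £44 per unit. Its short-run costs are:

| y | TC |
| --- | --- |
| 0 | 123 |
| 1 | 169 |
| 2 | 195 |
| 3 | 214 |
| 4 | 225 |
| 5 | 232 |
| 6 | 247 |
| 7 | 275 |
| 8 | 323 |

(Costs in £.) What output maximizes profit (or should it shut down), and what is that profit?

Profit at each row (π = 44y − TC): y=0: -123; y=1: -125; y=2: -107; y=3: -82; y=4: -49; y=5: -12; y=6: 17; y=7: 33; y=8: 29.
Profit is maximized at y = 7. AVC there is 152/7 = £21.71 ≤ P, so producing beats shutting down (which would give -£123).

y = 7; profit = £33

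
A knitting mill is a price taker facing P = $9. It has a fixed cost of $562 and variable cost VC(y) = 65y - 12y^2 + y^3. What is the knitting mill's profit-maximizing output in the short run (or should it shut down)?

Strip out fixed cost: VC = 65y - 12y^2 + y^3. Then AVC = 65 - 12y + y^2 and MC = 65 - 24y + 3y^2.
The AVC parabola has its vertex at y = 12/2 = 6, where AVC = 65 - 12·6 + 6^2 = $29.
P = $9 lies below min AVC = $29; no output level covers variable cost.
The firm minimizes its loss by shutting down and losing only its fixed cost of $562.

Shut down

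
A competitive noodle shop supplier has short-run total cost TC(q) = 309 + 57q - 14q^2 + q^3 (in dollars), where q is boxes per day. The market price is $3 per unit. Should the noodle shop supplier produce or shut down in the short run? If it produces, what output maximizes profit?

Variable cost is VC = 57q - 14q^2 + q^3, so AVC = VC/q = 57 - 14q + q^2 and MC = dTC/dq = 57 - 28q + 3q^2.
AVC is minimized where dAVC/dq = -14 + 2q = 0, at q = 7; min AVC = 57 - 14·7 + 7^2 = $8.
Since P = $3 < min AVC = $8, price fails to cover variable cost at any output.
Best response: produce nothing and absorb the $309 fixed cost.

Shut down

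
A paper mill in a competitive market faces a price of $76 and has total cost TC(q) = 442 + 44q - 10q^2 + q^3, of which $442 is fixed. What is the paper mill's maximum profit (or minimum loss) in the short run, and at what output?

AVC = 44 - 10q + q^2; min AVC = $19 at q = 5. Since P = $76 ≥ min AVC, the firm produces.
MC = 44 - 20q + 3q^2. Setting P = MC and taking the root on the rising branch gives q* = 8.
TR = 76·8 = 608. TC = 442 + 224 = 666. Profit = 608 − 666 = -$58.
Shutting down would mean losing the fixed cost of $442, so operating at a loss of $58 is better by $384.

Profit = -$58 at q = 8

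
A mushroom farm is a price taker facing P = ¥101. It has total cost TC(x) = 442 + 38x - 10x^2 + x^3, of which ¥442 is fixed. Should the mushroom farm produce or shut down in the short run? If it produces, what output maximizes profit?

Variable cost is VC = 38x - 10x^2 + x^3, so AVC = VC/x = 38 - 10x + x^2 and MC = dTC/dx = 38 - 20x + 3x^2.
The AVC parabola has its vertex at x = 10/2 = 5, where AVC = 38 - 10·5 + 5^2 = ¥13.
Since P = ¥101 ≥ min AVC = ¥13, price covers variable cost and the firm should produce.
Solving P = MC: -63 - 20x + 3x^2 = 0 ⇒ x = -7/3 or 9. On the upward-sloping branch, x* = 9.
Check: AVC at x = 9 is ¥29 ≤ P, so revenue covers variable cost.
Profit = P·x − TC = 101·9 − 703 = ¥206.

Produce at x = 9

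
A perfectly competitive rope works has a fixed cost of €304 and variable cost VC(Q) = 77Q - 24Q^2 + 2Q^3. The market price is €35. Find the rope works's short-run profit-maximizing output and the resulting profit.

Profit = -€108 at Q = 7

AVC = 77 - 24Q + 2Q^2 has its minimum €5 at Q = 6; price €35 clears that bar, so the firm operates.
MC = 77 - 48Q + 6Q^2. Setting P = MC and taking the root on the rising branch gives Q* = 7.
TR = 35·7 = 245. TC = 304 + 49 = 353. Profit = 245 − 353 = -€108.
That loss of €108 beats the €304 the firm would lose by shutting down; producing recovers €196 of fixed cost.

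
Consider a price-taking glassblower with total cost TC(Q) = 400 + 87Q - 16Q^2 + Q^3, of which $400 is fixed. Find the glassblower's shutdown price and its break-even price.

Shutdown price = $23; break-even price = $67

Shutdown price = min AVC. AVC = 87 - 16Q + Q^2, with vertex at Q = 8 and minimum $23.
ATC = 400/Q + 87 - 16Q + Q^2. Setting dATC/dQ = −400/Q^2 − 16 + 2Q = 0 gives Q = 10 (since 2·10^3 − 16·10^2 = 400).
min ATC = 400/10 + 87 − 16·10 + 10^2 = $67. That is the break-even price.
For $23 ≤ P < $67 the firm produces at a loss; below $23 it shuts down.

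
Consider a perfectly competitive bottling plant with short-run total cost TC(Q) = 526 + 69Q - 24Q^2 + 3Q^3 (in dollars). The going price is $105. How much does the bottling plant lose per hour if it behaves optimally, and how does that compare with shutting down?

AVC = 69 - 24Q + 3Q^2 has its minimum $21 at Q = 4; price $105 clears that bar, so the firm operates.
With MC = 69 - 48Q + 9Q^2, P = MC on the upward-sloping part at Q* = 6.
TR = 105·6 = 630. TC = 526 + 198 = 724. Profit = 630 − 724 = -$94.
Shutting down would mean losing the fixed cost of $526, so operating at a loss of $94 is better by $432.

Profit = -$94 at Q = 6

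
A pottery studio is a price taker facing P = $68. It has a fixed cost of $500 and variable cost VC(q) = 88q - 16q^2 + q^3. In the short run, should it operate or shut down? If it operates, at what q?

Variable cost is VC = 88q - 16q^2 + q^3, so AVC = VC/q = 88 - 16q + q^2 and MC = dTC/dq = 88 - 32q + 3q^2.
AVC is minimized where dAVC/dq = -16 + 2q = 0, at q = 8; min AVC = 88 - 16·8 + 8^2 = $24.
Because $68 ≥ $24, revenue can cover variable cost; the firm operates.
Set P = MC: 68 = 88 - 32q + 3q^2 → 20 - 32q + 3q^2 = 0. The roots are q = 2/3 and q = 10; the profit-maximizing output is on the rising part of MC, so q* = 10.
Check: AVC at q = 10 is $28 ≤ P, so revenue covers variable cost.
Profit = P·q − TC = 68·10 − 780 = -$100, a loss, but smaller than the $500 fixed cost the firm would lose by shutting down.

Produce at q = 10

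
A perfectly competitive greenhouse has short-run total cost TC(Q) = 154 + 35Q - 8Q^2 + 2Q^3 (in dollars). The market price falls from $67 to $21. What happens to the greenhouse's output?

Output falls from 4 to 0 (the firm shuts down)

AVC = 35 - 8Q + 2Q^2, minimized at Q = 2 where min AVC = $27. MC = 35 - 16Q + 6Q^2.
With P = $67 above the shutdown price, P = MC gives Q = 4.
At P = $21 < min AVC = $27, price no longer covers variable cost at any output, so the firm shuts down: Q = 0.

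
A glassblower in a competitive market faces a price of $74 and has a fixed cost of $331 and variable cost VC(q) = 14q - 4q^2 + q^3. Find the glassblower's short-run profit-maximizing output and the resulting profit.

Profit = -$43 at q = 6

AVC = 14 - 4q + q^2; min AVC = $10 at q = 2. Since P = $74 ≥ min AVC, the firm produces.
With MC = 14 - 8q + 3q^2, P = MC on the upward-sloping part at q* = 6.
TR = 74·6 = 444. TC = 331 + 156 = 487. Profit = 444 − 487 = -$43.
By producing, the firm covers all variable cost plus $288 of fixed cost; shutting down would lose the full $331.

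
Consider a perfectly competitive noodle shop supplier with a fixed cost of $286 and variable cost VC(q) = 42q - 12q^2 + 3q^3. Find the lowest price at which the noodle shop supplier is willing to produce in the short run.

$30 per unit

Short-run supply begins at min AVC. From VC = 42q - 12q^2 + 3q^3, AVC = 42 - 12q + 3q^2.
At the minimum of AVC, MC = AVC. MC = 42 - 24q + 9q^2; setting MC = AVC gives 6q^2 - 12q = 0, so q = 2. min AVC = 30.
So the shutdown price is $30.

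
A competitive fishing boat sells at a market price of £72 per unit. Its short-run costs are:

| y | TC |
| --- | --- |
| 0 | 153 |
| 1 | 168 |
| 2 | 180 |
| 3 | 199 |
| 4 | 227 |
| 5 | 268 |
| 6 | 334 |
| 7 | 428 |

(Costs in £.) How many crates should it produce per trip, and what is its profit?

y = 6; profit = £98

Compute π = P·y − TC at each output: y=0: -153; y=1: -96; y=2: -36; y=3: 17; y=4: 61; y=5: 92; y=6: 98; y=7: 76.
Profit is maximized at y = 6. AVC there is 181/6 = £30.17 ≤ P, so producing beats shutting down (which would give -£153).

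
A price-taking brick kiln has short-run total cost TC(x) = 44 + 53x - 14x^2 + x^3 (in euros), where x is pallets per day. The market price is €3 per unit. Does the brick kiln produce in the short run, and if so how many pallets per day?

Shut down

Strip out fixed cost: VC = 53x - 14x^2 + x^3. Then AVC = 53 - 14x + x^2 and MC = 53 - 28x + 3x^2.
AVC is minimized where dAVC/dx = -14 + 2x = 0, at x = 7; min AVC = 53 - 14·7 + 7^2 = €4.
Since P = €3 < min AVC = €4, price fails to cover variable cost at any output.
The firm minimizes its loss by shutting down and losing only its fixed cost of €44.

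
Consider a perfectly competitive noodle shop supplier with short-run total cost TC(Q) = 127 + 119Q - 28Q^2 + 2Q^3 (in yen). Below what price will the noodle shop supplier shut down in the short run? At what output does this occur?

The firm shuts down when price falls below the minimum of average variable cost. AVC = VC/Q = 119 - 28Q + 2Q^2.
At the minimum of AVC, MC = AVC. MC = 119 - 56Q + 6Q^2; setting MC = AVC gives 4Q^2 - 28Q = 0, so Q = 7. min AVC = 21.
For P < ¥21 the firm produces nothing.

¥21 per unit, at Q = 7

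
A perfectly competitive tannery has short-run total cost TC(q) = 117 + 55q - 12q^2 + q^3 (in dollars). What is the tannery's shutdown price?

The shutdown price is the minimum of AVC. VC = 55q - 12q^2 + q^3, so AVC = 55 - 12q + q^2.
dAVC/dq = -12 + 2q = 0 gives q = 6. min AVC = 55 - 12·6 + 6^2 = 19.
For P < $19 the firm produces nothing.

$19 per unit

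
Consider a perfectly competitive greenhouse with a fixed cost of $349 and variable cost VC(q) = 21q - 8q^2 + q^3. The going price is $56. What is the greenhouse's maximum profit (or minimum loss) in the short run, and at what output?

AVC = 21 - 8q + q^2 has its minimum $5 at q = 4; price $56 clears that bar, so the firm operates.
With MC = 21 - 16q + 3q^2, P = MC on the upward-sloping part at q* = 7.
TR = 56·7 = 392. TC = 349 + 98 = 447. Profit = 392 − 447 = -$55.
By producing, the firm covers all variable cost plus $294 of fixed cost; shutting down would lose the full $349.

Profit = -$55 at q = 7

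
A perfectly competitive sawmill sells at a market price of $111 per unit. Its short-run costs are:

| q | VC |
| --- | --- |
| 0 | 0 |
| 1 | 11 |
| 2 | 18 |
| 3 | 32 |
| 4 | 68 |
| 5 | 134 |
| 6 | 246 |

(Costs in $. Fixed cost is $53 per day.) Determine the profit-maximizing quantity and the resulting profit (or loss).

q = 5; profit = $368

Compute π = P·q − TC at each output: q=0: -53; q=1: 47; q=2: 151; q=3: 248; q=4: 323; q=5: 368; q=6: 367.
Profit is maximized at q = 5. AVC there is 134/5 = $26.80 ≤ P, so producing beats shutting down (which would give -$53).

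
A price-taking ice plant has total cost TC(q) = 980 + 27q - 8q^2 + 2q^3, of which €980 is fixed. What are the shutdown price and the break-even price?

AVC = 27 - 8q + 2q^2; minimized at q = 2, giving min AVC = €19. That is the shutdown price.
ATC = 980/q + 27 - 8q + 2q^2. Setting dATC/dq = −980/q^2 − 8 + 4q = 0 gives q = 7 (since 4·7^3 − 8·7^2 = 980).
min ATC = 980/7 + 27 − 8·7 + 2·7^2 = €209. That is the break-even price.
For €19 ≤ P < €209 the firm produces at a loss; below €19 it shuts down.

Shutdown price = €19; break-even price = €209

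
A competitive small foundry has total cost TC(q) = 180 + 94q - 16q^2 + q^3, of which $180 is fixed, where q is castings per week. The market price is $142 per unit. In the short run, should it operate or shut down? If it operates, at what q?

Strip out fixed cost: VC = 94q - 16q^2 + q^3. Then AVC = 94 - 16q + q^2 and MC = 94 - 32q + 3q^2.
AVC hits its minimum where MC = AVC, at q = 8, giving min AVC = 94 - 16·8 + 8^2 = $30.
P = $142 exceeds min AVC = $30, so the firm stays open.
Solving P = MC: -48 - 32q + 3q^2 = 0 ⇒ q = -4/3 or 12. On the upward-sloping branch, q* = 12.
Check: AVC at q = 12 is $46 ≤ P, so revenue covers variable cost.
Profit = P·q − TC = 142·12 − 732 = $972.

Produce at q = 12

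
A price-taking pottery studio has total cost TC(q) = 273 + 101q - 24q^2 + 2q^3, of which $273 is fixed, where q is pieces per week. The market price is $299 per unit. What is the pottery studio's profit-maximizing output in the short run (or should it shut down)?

Produce at q = 11

Variable cost is VC = 101q - 24q^2 + 2q^3, so AVC = VC/q = 101 - 24q + 2q^2 and MC = dTC/dq = 101 - 48q + 6q^2.
AVC hits its minimum where MC = AVC, at q = 6, giving min AVC = 101 - 24·6 + 2·6^2 = $29.
Since P = $299 ≥ min AVC = $29, price covers variable cost and the firm should produce.
P = MC gives -198 - 48q + 6q^2 = 0, with roots -3 and 11. Take the larger (rising MC): q* = 11.
Check: AVC at q = 11 is $79 ≤ P, so revenue covers variable cost.
Profit = P·q − TC = 299·11 − 1142 = $2147.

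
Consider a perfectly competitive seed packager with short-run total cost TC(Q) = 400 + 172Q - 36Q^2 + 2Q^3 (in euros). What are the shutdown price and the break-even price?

Shutdown price = €10; break-even price = €52

AVC = 172 - 36Q + 2Q^2; minimized at Q = 9, giving min AVC = €10. That is the shutdown price.
ATC = 400/Q + 172 - 36Q + 2Q^2. Setting dATC/dQ = −400/Q^2 − 36 + 4Q = 0 gives Q = 10 (since 4·10^3 − 36·10^2 = 400).
min ATC = 400/10 + 172 − 36·10 + 2·10^2 = €52. That is the break-even price.
For €10 ≤ P < €52 the firm produces at a loss; below €10 it shuts down.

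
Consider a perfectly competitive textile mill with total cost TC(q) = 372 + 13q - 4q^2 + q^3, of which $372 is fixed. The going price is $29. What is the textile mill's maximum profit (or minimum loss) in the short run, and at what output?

AVC = 13 - 4q + q^2 has its minimum $9 at q = 2; price $29 clears that bar, so the firm operates.
MC = 13 - 8q + 3q^2. Setting P = MC and taking the root on the rising branch gives q* = 4.
TR = 29·4 = 116. TC = 372 + 52 = 424. Profit = 116 − 424 = -$308.
By producing, the firm covers all variable cost plus $64 of fixed cost; shutting down would lose the full $372.

Profit = -$308 at q = 4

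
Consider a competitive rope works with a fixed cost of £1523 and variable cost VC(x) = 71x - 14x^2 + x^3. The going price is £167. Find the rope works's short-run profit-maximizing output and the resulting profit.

AVC = 71 - 14x + x^2; min AVC = £22 at x = 7. Since P = £167 ≥ min AVC, the firm produces.
With MC = 71 - 28x + 3x^2, P = MC on the upward-sloping part at x* = 12.
TR = 167·12 = 2004. TC = 1523 + 564 = 2087. Profit = 2004 − 2087 = -£83.
Shutting down would mean losing the fixed cost of £1523, so operating at a loss of £83 is better by £1440.

Profit = -£83 at x = 12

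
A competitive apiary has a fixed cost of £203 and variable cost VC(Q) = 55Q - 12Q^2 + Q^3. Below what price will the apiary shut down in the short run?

The firm shuts down when price falls below the minimum of average variable cost. AVC = VC/Q = 55 - 12Q + Q^2.
At the minimum of AVC, MC = AVC. MC = 55 - 24Q + 3Q^2; setting MC = AVC gives 2Q^2 - 12Q = 0, so Q = 6. min AVC = 19.
The firm shuts down for any P below £19.

£19 per unit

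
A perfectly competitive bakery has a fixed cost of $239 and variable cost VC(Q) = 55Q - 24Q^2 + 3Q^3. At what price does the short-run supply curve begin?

$7 per unit

Short-run supply begins at min AVC. From VC = 55Q - 24Q^2 + 3Q^3, AVC = 55 - 24Q + 3Q^2.
dAVC/dQ = -24 + 6Q = 0 gives Q = 4. min AVC = 55 - 24·4 + 3·4^2 = 7.
For P < $7 the firm produces nothing.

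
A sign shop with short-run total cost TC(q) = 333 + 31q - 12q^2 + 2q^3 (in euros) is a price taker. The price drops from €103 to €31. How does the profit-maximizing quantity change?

MC = 31 - 24q + 6q^2; the shutdown threshold is min AVC = €13 (at q = 3).
With P = €103 above the shutdown price, P = MC gives q = 6.
At P = €31 ≥ min AVC, set P = MC: q = 4. The firm stays open but cuts output.

Output falls from 6 to 4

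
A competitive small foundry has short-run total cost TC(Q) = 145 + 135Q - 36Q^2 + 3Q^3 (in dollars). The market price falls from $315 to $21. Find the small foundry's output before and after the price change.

Output falls from 10 to 0 (the firm shuts down)

AVC = 135 - 36Q + 3Q^2, minimized at Q = 6 where min AVC = $27. MC = 135 - 72Q + 9Q^2.
At P = $315 ≥ min AVC, set P = MC on the rising branch: Q = 10.
At P = $21 < min AVC = $27, price no longer covers variable cost at any output, so the firm shuts down: Q = 0.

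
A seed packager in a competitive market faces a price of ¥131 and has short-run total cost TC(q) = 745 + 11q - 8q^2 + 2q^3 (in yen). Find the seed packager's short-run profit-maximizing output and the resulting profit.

Profit = -¥169 at q = 6

AVC = 11 - 8q + 2q^2; min AVC = ¥3 at q = 2. Since P = ¥131 ≥ min AVC, the firm produces.
MC = 11 - 16q + 6q^2. Setting P = MC and taking the root on the rising branch gives q* = 6.
TR = 131·6 = 786. TC = 745 + 210 = 955. Profit = 786 − 955 = -¥169.
By producing, the firm covers all variable cost plus ¥576 of fixed cost; shutting down would lose the full ¥745.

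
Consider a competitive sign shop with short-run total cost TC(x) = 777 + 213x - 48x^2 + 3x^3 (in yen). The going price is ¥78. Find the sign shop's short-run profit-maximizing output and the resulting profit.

Profit = -¥291 at x = 9

AVC = 213 - 48x + 3x^2; min AVC = ¥21 at x = 8. Since P = ¥78 ≥ min AVC, the firm produces.
With MC = 213 - 96x + 9x^2, P = MC on the upward-sloping part at x* = 9.
TR = 78·9 = 702. TC = 777 + 216 = 993. Profit = 702 − 993 = -¥291.
Shutting down would mean losing the fixed cost of ¥777, so operating at a loss of ¥291 is better by ¥486.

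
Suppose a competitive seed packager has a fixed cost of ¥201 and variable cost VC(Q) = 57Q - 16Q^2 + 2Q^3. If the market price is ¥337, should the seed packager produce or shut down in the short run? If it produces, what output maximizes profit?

Strip out fixed cost: VC = 57Q - 16Q^2 + 2Q^3. Then AVC = 57 - 16Q + 2Q^2 and MC = 57 - 32Q + 6Q^2.
AVC is minimized where dAVC/dQ = -16 + 4Q = 0, at Q = 4; min AVC = 57 - 16·4 + 2·4^2 = ¥25.
Because ¥337 ≥ ¥25, revenue can cover variable cost; the firm operates.
Solving P = MC: -280 - 32Q + 6Q^2 = 0 ⇒ Q = -14/3 or 10. On the upward-sloping branch, Q* = 10.
Check: AVC at Q = 10 is ¥97 ≤ P, so revenue covers variable cost.
Profit = P·Q − TC = 337·10 − 1171 = ¥2199.

Produce at Q = 10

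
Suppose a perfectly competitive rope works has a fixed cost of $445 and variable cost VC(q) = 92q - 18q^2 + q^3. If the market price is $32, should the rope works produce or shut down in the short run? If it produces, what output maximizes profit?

Variable cost is VC = 92q - 18q^2 + q^3, so AVC = VC/q = 92 - 18q + q^2 and MC = dTC/dq = 92 - 36q + 3q^2.
AVC is minimized where dAVC/dq = -18 + 2q = 0, at q = 9; min AVC = 92 - 18·9 + 9^2 = $11.
P = $32 exceeds min AVC = $11, so the firm stays open.
P = MC gives 60 - 36q + 3q^2 = 0, with roots 2 and 10. Take the larger (rising MC): q* = 10.
Check: AVC at q = 10 is $12 ≤ P, so revenue covers variable cost.
Profit = P·q − TC = 32·10 − 565 = -$245, a loss, but smaller than the $445 fixed cost the firm would lose by shutting down.

Produce at q = 10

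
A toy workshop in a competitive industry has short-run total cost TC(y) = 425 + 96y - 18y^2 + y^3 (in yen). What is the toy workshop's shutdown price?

Short-run supply begins at min AVC. From VC = 96y - 18y^2 + y^3, AVC = 96 - 18y + y^2.
At the minimum of AVC, MC = AVC. MC = 96 - 36y + 3y^2; setting MC = AVC gives 2y^2 - 18y = 0, so y = 9. min AVC = 15.
The firm shuts down for any P below ¥15.

¥15 per unit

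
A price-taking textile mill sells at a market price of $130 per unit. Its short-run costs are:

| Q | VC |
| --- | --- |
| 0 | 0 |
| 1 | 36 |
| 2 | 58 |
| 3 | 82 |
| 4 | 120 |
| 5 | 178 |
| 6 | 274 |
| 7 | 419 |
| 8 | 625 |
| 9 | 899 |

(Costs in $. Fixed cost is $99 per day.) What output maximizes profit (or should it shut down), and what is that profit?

Q = 6; profit = $407

Tabulate TR − TC: Q=0: -99; Q=1: -5; Q=2: 103; Q=3: 209; Q=4: 301; Q=5: 373; Q=6: 407; Q=7: 392; Q=8: 316; Q=9: 172.
Profit is maximized at Q = 6. AVC there is 274/6 = $45.67 ≤ P, so producing beats shutting down (which would give -$99).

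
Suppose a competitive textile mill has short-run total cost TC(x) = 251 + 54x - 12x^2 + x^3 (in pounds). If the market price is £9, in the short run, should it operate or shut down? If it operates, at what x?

Strip out fixed cost: VC = 54x - 12x^2 + x^3. Then AVC = 54 - 12x + x^2 and MC = 54 - 24x + 3x^2.
The AVC parabola has its vertex at x = 12/2 = 6, where AVC = 54 - 12·6 + 6^2 = £18.
P = £9 lies below min AVC = £18; no output level covers variable cost.
Best response: produce nothing and absorb the £251 fixed cost.

Shut down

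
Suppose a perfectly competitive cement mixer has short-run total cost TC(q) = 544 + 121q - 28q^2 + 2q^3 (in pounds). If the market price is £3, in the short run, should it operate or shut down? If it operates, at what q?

Shut down

Strip out fixed cost: VC = 121q - 28q^2 + 2q^3. Then AVC = 121 - 28q + 2q^2 and MC = 121 - 56q + 6q^2.
The AVC parabola has its vertex at q = 28/4 = 7, where AVC = 121 - 28·7 + 2·7^2 = £23.
With P < min AVC (£3 < £23), every unit sold adds to the loss.
Shutting down limits the loss to fixed cost, £544.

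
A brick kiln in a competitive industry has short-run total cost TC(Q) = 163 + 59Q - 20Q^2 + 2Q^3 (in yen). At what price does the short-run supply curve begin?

Short-run supply begins at min AVC. From VC = 59Q - 20Q^2 + 2Q^3, AVC = 59 - 20Q + 2Q^2.
dAVC/dQ = -20 + 4Q = 0 gives Q = 5. min AVC = 59 - 20·5 + 2·5^2 = 9.
So the shutdown price is ¥9.

¥9 per unit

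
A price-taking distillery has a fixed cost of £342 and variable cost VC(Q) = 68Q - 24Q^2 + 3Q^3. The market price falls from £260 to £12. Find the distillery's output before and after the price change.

MC = 68 - 48Q + 9Q^2; the shutdown threshold is min AVC = £20 (at Q = 4).
With P = £260 above the shutdown price, P = MC gives Q = 8.
At P = £12 < min AVC = £20, price no longer covers variable cost at any output, so the firm shuts down: Q = 0.

Output falls from 8 to 0 (the firm shuts down)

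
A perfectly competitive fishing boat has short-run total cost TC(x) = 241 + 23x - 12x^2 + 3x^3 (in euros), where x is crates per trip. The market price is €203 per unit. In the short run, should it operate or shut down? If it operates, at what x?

Produce at x = 6

Strip out fixed cost: VC = 23x - 12x^2 + 3x^3. Then AVC = 23 - 12x + 3x^2 and MC = 23 - 24x + 9x^2.
The AVC parabola has its vertex at x = 12/6 = 2, where AVC = 23 - 12·2 + 3·2^2 = €11.
Since P = €203 ≥ min AVC = €11, price covers variable cost and the firm should produce.
P = MC gives -180 - 24x + 9x^2 = 0, with roots -10/3 and 6. Take the larger (rising MC): x* = 6.
Check: AVC at x = 6 is €59 ≤ P, so revenue covers variable cost.
Profit = P·x − TC = 203·6 − 595 = €623.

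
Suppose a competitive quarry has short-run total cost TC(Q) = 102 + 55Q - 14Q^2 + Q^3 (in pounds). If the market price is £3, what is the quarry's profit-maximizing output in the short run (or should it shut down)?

Shut down

Strip out fixed cost: VC = 55Q - 14Q^2 + Q^3. Then AVC = 55 - 14Q + Q^2 and MC = 55 - 28Q + 3Q^2.
AVC hits its minimum where MC = AVC, at Q = 7, giving min AVC = 55 - 14·7 + 7^2 = £6.
P = £3 lies below min AVC = £6; no output level covers variable cost.
Best response: produce nothing and absorb the £102 fixed cost.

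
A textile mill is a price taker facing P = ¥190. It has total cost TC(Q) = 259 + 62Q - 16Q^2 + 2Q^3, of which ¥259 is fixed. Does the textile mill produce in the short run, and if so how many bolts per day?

Variable cost is VC = 62Q - 16Q^2 + 2Q^3, so AVC = VC/Q = 62 - 16Q + 2Q^2 and MC = dTC/dQ = 62 - 32Q + 6Q^2.
The AVC parabola has its vertex at Q = 16/4 = 4, where AVC = 62 - 16·4 + 2·4^2 = ¥30.
P = ¥190 exceeds min AVC = ¥30, so the firm stays open.
Set P = MC: 190 = 62 - 32Q + 6Q^2 → -128 - 32Q + 6Q^2 = 0. The roots are Q = -8/3 and Q = 8; the profit-maximizing output is on the rising part of MC, so Q* = 8.
Check: AVC at Q = 8 is ¥62 ≤ P, so revenue covers variable cost.
Profit = P·Q − TC = 190·8 − 755 = ¥765.

Produce at Q = 8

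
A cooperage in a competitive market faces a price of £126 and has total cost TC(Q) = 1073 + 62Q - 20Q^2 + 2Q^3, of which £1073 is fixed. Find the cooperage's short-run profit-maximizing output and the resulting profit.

Profit = -£305 at Q = 8

AVC = 62 - 20Q + 2Q^2; min AVC = £12 at Q = 5. Since P = £126 ≥ min AVC, the firm produces.
With MC = 62 - 40Q + 6Q^2, P = MC on the upward-sloping part at Q* = 8.
TR = 126·8 = 1008. TC = 1073 + 240 = 1313. Profit = 1008 − 1313 = -£305.
That loss of £305 beats the £1073 the firm would lose by shutting down; producing recovers £768 of fixed cost.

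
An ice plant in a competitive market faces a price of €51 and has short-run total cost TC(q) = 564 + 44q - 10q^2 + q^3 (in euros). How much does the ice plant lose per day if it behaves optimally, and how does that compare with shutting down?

Profit = -€368 at q = 7

AVC = 44 - 10q + q^2; min AVC = €19 at q = 5. Since P = €51 ≥ min AVC, the firm produces.
MC = 44 - 20q + 3q^2. Setting P = MC and taking the root on the rising branch gives q* = 7.
TR = 51·7 = 357. TC = 564 + 161 = 725. Profit = 357 − 725 = -€368.
Shutting down would mean losing the fixed cost of €564, so operating at a loss of €368 is better by €196.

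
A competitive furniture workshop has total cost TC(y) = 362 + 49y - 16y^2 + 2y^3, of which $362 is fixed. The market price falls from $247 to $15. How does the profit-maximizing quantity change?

MC = 49 - 32y + 6y^2; the shutdown threshold is min AVC = $17 (at y = 4).
At P = $247 ≥ min AVC, set P = MC on the rising branch: y = 9.
At P = $15 < min AVC = $17, price no longer covers variable cost at any output, so the firm shuts down: y = 0.

Output falls from 9 to 0 (the firm shuts down)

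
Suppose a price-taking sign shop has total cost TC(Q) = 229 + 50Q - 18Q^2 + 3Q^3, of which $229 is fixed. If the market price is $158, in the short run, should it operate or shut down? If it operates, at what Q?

Produce at Q = 6

From TC, MC = TC'(Q) = 50 - 36Q + 9Q^2 and AVC = VC/Q = 50 - 18Q + 3Q^2.
AVC is minimized where dAVC/dQ = -18 + 6Q = 0, at Q = 3; min AVC = 50 - 18·3 + 3·3^2 = $23.
P = $158 exceeds min AVC = $23, so the firm stays open.
Solving P = MC: -108 - 36Q + 9Q^2 = 0 ⇒ Q = -2 or 6. On the upward-sloping branch, Q* = 6.
Check: AVC at Q = 6 is $50 ≤ P, so revenue covers variable cost.
Profit = P·Q − TC = 158·6 − 529 = $419.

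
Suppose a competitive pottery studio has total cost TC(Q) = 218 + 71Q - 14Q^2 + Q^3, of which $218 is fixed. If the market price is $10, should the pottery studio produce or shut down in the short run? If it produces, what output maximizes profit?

Variable cost is VC = 71Q - 14Q^2 + Q^3, so AVC = VC/Q = 71 - 14Q + Q^2 and MC = dTC/dQ = 71 - 28Q + 3Q^2.
AVC hits its minimum where MC = AVC, at Q = 7, giving min AVC = 71 - 14·7 + 7^2 = $22.
With P < min AVC ($10 < $22), every unit sold adds to the loss.
Best response: produce nothing and absorb the $218 fixed cost.

Shut down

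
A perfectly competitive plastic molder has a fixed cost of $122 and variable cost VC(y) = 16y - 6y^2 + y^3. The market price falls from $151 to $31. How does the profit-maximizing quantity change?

AVC = 16 - 6y + y^2, minimized at y = 3 where min AVC = $7. MC = 16 - 12y + 3y^2.
At P = $151 ≥ min AVC, set P = MC on the rising branch: y = 9.
At P = $31 ≥ min AVC, set P = MC: y = 5. The firm stays open but cuts output.

Output falls from 9 to 5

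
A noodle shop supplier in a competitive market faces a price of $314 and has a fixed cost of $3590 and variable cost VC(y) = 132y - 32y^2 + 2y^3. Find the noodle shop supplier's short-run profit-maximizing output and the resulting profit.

AVC = 132 - 32y + 2y^2; min AVC = $4 at y = 8. Since P = $314 ≥ min AVC, the firm produces.
MC = 132 - 64y + 6y^2. Setting P = MC and taking the root on the rising branch gives y* = 13.
TR = 314·13 = 4082. TC = 3590 + 702 = 4292. Profit = 4082 − 4292 = -$210.
Shutting down would mean losing the fixed cost of $3590, so operating at a loss of $210 is better by $3380.

Profit = -$210 at y = 13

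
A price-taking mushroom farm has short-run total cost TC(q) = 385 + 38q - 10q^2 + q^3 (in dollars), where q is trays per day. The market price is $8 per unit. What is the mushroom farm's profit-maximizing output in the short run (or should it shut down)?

Variable cost is VC = 38q - 10q^2 + q^3, so AVC = VC/q = 38 - 10q + q^2 and MC = dTC/dq = 38 - 20q + 3q^2.
AVC is minimized where dAVC/dq = -10 + 2q = 0, at q = 5; min AVC = 38 - 10·5 + 5^2 = $13.
Since P = $8 < min AVC = $13, price fails to cover variable cost at any output.
Shutting down limits the loss to fixed cost, $385.

Shut down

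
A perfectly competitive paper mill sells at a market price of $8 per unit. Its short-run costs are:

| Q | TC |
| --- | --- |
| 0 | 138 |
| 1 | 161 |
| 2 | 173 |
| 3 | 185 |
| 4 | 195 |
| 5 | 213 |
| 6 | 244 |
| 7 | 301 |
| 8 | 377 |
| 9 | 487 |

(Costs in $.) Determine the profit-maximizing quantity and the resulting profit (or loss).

Q = 0 (shut down); profit = -$138

Profit at each row (π = 8Q − TC): Q=0: -138; Q=1: -153; Q=2: -157; Q=3: -161; Q=4: -163; Q=5: -173; Q=6: -196; Q=7: -245; Q=8: -313; Q=9: -415.
Profit is highest at Q = 0. Equivalently, the lowest AVC in the table is 57/4 ≈ $14.25 at Q = 4, and P = $8 falls below it — price never covers variable cost, so the firm shuts down and loses only its fixed cost.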